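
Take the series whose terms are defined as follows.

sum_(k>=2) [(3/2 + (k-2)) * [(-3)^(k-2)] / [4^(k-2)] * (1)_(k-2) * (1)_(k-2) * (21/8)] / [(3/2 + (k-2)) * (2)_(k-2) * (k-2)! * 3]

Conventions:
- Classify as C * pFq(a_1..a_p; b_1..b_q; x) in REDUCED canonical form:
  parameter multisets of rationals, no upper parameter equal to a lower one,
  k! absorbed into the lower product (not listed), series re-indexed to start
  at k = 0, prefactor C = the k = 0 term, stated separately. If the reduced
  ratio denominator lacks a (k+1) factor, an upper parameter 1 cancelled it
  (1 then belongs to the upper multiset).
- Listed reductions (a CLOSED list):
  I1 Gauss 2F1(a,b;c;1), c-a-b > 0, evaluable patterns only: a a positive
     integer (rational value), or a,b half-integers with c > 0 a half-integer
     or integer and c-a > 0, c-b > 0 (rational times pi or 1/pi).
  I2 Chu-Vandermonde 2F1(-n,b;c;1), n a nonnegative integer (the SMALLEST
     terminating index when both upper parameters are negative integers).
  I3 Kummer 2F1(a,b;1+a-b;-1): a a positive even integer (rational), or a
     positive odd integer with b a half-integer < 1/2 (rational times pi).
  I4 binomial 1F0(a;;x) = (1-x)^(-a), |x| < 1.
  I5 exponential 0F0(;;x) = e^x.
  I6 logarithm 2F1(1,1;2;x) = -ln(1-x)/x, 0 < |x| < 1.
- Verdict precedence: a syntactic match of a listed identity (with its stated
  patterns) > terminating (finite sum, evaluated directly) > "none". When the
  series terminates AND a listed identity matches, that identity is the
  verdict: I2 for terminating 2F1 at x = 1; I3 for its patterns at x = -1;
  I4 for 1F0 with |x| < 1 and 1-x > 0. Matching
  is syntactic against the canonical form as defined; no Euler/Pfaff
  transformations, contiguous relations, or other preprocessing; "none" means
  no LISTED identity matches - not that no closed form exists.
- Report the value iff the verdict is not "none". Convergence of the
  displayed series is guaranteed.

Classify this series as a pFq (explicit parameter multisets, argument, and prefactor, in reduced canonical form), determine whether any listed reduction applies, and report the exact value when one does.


At argument -3/4: a 2F1 with upper {1, 1}, lower {2}, scaled by C = 7/8. Verdict: the logarithmic series (I6) fires (the logarithm: parameters (1,1;2), x = -3/4). Sum: (7/6) * ln(7/4).

Key step: t_0 being 7/8, the constant factors (prefactor 7/8) combine into one prefactor.
Term ratio: r(k) = (-3/4) * (k+1) (k+1) / [(k+2) (k+1)] - poly over poly, x = (-3/4) from leading terms; C = 7/8 at k = 0.


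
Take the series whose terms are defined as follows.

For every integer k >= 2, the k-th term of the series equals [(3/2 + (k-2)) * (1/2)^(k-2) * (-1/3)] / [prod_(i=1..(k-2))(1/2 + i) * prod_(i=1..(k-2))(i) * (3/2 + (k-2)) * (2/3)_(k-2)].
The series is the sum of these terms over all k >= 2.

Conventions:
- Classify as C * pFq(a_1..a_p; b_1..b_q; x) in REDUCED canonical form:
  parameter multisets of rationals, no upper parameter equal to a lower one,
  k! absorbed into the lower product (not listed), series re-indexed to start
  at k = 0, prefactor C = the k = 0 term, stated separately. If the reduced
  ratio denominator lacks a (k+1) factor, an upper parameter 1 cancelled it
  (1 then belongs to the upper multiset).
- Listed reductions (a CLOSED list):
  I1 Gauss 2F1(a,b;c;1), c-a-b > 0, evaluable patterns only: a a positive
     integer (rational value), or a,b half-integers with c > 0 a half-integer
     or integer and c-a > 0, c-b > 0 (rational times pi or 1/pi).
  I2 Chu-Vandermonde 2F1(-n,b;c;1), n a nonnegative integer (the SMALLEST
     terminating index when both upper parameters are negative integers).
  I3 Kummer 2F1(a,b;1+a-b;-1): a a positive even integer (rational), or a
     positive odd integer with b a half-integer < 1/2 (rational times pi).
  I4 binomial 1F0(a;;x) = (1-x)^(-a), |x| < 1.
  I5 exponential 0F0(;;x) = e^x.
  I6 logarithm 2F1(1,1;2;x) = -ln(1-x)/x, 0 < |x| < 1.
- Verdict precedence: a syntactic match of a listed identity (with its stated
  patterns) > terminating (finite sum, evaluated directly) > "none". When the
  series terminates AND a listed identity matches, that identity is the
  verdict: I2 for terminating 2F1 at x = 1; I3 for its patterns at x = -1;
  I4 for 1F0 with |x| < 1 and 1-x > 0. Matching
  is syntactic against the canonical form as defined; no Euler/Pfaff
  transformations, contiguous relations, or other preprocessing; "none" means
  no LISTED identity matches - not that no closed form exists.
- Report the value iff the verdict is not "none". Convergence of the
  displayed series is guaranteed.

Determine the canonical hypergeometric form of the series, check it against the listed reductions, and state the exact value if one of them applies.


This is -1/3 * 0F2(-; 2/3, 3/2; 1/2) in reduced canonical form. Verdict: none - this 0F2 at x = 1/2 matches no listed pattern, and upper {-} holds no stopper.

First insight: x = (1/2) and the product of the first k integers (C = -1/3, x = 1/2) is k!.
Adjacent-term ratio: r(k) = (1/2) * 1 / [(k+2/3) (k+3/2) (k+1)] - rational in k. x = (1/2); t_0 = -1/3; negate the roots.


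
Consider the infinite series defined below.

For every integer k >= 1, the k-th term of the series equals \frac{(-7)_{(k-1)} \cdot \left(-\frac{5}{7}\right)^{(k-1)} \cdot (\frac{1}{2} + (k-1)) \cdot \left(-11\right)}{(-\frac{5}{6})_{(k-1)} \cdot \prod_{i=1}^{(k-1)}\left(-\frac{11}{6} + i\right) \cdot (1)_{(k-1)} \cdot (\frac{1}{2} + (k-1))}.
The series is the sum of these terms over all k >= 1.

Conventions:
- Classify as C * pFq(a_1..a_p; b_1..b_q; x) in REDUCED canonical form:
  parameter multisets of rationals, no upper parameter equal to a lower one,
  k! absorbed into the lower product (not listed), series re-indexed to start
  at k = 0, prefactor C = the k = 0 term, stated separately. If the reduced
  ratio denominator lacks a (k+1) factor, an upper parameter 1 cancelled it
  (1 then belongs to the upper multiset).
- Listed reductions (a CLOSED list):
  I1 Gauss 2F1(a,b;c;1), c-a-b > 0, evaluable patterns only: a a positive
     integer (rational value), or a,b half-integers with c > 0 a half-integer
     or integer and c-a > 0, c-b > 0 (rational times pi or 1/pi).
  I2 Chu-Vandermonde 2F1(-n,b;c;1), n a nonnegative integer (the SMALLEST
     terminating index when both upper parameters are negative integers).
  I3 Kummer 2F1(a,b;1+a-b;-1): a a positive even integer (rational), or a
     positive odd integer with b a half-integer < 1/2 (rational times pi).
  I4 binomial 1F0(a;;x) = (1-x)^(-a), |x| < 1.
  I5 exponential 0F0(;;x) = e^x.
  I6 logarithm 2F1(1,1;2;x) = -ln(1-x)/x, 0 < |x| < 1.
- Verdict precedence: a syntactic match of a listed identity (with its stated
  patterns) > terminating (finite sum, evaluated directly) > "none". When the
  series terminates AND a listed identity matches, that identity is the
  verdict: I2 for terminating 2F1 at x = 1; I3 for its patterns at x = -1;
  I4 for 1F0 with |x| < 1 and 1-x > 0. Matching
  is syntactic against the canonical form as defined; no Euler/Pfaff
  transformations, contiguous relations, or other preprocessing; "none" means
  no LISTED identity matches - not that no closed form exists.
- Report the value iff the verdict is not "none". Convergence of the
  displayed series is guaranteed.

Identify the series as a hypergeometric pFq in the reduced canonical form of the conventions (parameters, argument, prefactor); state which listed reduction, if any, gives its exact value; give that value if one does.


Key step: with t_0 = -11, the lower running product (C = -11, x = -5/7) is a rising factorial.
Term ratio: r(k) = -\frac{5}{7} * (k-7) / [(k-\frac{5}{6}) (k-\frac{5}{6}) (k+1)] - poly over poly, x = -\frac{5}{7} from leading terms; C = -11 at k = 0.

x = -\frac{5}{7} here; the reduced form reads 1F2, upper {-7}, lower {-\frac{5}{6}, -\frac{5}{6}}, C = -11. Verdict: terminating. With -7 upstairs the series is a 8-term polynomial sum; evaluated term by term. Exact value: -\frac{11276329000435818121}{909968390113055}.


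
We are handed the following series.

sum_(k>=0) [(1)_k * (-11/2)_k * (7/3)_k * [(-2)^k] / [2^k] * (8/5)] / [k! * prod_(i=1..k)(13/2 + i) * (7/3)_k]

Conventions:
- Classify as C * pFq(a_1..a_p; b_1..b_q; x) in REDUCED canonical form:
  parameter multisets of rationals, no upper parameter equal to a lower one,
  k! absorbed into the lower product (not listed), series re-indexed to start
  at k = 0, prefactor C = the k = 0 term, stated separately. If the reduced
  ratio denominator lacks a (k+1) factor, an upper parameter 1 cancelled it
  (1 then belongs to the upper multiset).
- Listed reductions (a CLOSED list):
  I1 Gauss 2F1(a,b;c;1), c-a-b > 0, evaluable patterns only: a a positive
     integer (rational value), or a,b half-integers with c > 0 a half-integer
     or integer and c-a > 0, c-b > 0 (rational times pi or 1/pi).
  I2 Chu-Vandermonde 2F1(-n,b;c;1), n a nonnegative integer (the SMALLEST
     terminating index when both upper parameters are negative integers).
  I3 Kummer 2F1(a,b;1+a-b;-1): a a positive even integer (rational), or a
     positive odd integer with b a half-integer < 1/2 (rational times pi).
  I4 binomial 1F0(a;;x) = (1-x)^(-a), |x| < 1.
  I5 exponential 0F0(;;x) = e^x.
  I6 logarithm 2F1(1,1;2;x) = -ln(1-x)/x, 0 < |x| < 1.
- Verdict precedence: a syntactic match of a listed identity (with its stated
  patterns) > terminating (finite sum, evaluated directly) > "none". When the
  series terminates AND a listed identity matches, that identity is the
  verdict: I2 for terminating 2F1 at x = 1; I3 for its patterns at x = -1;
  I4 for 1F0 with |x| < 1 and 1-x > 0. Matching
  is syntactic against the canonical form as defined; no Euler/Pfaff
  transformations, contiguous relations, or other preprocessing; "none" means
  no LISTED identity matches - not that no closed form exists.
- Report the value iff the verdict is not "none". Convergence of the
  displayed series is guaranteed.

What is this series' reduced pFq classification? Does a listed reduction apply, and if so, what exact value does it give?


At argument -1: a 2F1 with upper {-11/2, 1}, lower {15/2}, scaled by C = 8/5. Verdict: the Kummer evaluation I3 fires (x = -1; c = 15/2 equals 1+a-b for upper {-11/2, 1}: listed pattern). Hence: (3003/2560) * pi.

First insight: t_0 = 8/5 here, and the two k-th powers (prefactor 8/5) combine into one argument.
Term ratio: r(k) = (-1) * (k-11/2) (k+1) / [(k+15/2) (k+1)] - poly over poly, x = (-1) from leading terms; C = 8/5 at k = 0.


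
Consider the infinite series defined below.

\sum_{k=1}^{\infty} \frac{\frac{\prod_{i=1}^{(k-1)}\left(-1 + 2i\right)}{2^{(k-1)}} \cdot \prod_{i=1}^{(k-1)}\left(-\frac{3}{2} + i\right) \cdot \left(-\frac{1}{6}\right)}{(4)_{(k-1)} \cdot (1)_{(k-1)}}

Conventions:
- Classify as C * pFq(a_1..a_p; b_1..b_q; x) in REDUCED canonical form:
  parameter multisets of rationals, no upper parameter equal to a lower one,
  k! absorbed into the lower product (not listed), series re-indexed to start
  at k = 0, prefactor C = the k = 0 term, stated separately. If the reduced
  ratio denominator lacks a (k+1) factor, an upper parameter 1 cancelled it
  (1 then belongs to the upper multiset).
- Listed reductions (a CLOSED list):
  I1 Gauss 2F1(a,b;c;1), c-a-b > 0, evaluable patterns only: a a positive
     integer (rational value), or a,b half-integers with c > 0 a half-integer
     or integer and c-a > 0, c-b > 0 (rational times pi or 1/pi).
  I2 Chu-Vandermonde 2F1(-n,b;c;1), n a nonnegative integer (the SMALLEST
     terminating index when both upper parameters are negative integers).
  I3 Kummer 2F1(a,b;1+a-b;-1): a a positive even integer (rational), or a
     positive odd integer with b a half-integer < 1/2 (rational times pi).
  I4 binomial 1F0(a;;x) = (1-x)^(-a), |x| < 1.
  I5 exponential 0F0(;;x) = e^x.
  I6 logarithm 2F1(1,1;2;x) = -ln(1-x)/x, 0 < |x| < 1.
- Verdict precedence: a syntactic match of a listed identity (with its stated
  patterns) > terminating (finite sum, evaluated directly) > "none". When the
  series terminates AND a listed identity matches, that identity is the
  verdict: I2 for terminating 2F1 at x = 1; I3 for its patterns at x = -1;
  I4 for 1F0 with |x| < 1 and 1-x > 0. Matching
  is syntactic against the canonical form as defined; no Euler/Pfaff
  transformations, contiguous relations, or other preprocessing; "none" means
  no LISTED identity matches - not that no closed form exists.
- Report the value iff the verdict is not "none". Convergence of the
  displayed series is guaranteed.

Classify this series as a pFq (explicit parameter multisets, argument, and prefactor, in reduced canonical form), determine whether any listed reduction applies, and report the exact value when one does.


Reduced: x = 1, 2F1, upper = {-\frac{1}{2}, \frac{1}{2}}, lower = {4}, C = -\frac{1}{6}. Verdict: Gauss (I1, half-integer pattern) matches (x = 1; upper {-\frac{1}{2}, \frac{1}{2}} half-integers, c = 4 in the evaluable pattern). Hence: \left(-\frac{256}{525}\right) / \pi.

Key step: with t_0 = -\frac{1}{6}, the odd product 1*3*...*(2k-1) (C = -1/6) is 2^k (1/2)_k.
Adjacent-term ratio: r(k) = 1 * (k-\frac{1}{2}) (k+\frac{1}{2}) / [(k+4) (k+1)] - poly over poly, x = 1 from leading terms; C = -\frac{1}{6} at k = 0.


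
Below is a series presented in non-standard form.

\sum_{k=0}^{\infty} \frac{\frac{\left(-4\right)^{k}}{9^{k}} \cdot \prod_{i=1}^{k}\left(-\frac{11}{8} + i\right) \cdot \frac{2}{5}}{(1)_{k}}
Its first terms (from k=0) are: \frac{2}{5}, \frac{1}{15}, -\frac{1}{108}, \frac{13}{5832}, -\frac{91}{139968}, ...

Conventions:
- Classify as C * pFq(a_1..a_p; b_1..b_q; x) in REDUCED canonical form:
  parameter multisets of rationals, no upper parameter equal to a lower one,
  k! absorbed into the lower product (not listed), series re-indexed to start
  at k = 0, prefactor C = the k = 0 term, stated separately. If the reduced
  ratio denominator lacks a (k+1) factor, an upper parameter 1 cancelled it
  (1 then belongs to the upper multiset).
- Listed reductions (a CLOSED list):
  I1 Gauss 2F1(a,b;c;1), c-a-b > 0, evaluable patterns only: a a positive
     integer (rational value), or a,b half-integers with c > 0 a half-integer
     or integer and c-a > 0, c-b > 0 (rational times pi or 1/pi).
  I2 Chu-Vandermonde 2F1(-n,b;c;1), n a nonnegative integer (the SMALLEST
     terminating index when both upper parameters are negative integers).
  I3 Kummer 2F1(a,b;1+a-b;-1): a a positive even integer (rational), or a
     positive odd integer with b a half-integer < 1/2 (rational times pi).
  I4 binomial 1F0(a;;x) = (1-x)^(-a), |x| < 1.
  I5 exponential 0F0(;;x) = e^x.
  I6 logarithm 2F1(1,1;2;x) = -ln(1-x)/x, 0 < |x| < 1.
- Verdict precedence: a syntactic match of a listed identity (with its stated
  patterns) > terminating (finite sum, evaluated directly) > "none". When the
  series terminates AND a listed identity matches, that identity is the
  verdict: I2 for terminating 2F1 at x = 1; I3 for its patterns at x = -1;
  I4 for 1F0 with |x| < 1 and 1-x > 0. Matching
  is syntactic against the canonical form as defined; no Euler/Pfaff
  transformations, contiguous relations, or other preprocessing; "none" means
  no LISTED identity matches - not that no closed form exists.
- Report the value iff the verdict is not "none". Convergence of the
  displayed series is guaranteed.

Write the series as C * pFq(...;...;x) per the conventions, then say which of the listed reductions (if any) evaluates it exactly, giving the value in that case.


Reduced: x = -\frac{4}{9}, 1F0, upper = {-\frac{3}{8}}, lower = {-}, C = \frac{2}{5}. Verdict: binomial (I4) fires (the 1F0 binomial series: exponent 3/8, x = -\frac{4}{9}). Its exact value is \frac{2}{5} \cdot \left(\frac{13}{9}\right)^{\frac{3}{8}}.

The tell: t_0 being \frac{2}{5}, the two geometric factors (C = 2/5, x = -4/9) combine into one argument.
Step ratio: r(k) = -\frac{4}{9} * (k-\frac{3}{8}) / [(k+1)] - rational; roots negated = parameters, x = -\frac{4}{9}, C = \frac{2}{5}.


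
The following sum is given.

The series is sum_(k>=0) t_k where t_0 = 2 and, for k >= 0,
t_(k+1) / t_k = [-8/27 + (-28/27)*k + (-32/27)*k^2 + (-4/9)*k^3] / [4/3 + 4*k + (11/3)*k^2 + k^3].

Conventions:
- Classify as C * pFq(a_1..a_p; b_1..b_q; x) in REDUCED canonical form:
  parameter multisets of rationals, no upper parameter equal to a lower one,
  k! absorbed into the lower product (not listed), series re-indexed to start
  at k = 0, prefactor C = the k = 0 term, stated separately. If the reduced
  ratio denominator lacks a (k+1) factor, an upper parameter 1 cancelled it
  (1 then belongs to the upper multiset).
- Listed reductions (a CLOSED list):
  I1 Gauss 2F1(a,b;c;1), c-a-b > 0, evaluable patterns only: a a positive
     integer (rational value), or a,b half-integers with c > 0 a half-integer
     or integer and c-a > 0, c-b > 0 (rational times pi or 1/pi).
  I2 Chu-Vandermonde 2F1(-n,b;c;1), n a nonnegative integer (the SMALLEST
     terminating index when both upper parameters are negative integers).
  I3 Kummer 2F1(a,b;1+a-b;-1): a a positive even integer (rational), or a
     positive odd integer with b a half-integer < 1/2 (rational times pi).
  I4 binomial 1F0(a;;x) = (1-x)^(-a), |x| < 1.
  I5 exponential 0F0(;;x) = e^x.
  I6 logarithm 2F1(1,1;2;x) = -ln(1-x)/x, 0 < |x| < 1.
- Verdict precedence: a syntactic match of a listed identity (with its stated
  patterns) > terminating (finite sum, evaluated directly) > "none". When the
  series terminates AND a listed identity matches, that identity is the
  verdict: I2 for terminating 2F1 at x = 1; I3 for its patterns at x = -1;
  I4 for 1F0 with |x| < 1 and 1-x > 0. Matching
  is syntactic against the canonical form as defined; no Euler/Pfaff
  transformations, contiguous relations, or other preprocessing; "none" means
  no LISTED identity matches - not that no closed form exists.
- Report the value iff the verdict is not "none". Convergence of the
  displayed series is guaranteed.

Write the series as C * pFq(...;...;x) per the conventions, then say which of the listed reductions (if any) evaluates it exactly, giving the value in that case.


At argument -4/9: a 2F1 with upper {1, 1}, lower {2}, scaled by C = 2. Verdict: logarithm (I6) fires (the logarithm: parameters (1,1;2), x = -4/9). Sum: (9/2) * ln(13/9).

Key observation: t_0 being 2, cancel k + 2/3 from the displayed ratio first; then C = 2, x = -4/9.
Consecutive-term ratio: r(k) = (-4/9) * (k+1) (k+1) / [(k+2) (k+1)] - poly over poly, x = (-4/9) from leading terms; C = 2 at k = 0.


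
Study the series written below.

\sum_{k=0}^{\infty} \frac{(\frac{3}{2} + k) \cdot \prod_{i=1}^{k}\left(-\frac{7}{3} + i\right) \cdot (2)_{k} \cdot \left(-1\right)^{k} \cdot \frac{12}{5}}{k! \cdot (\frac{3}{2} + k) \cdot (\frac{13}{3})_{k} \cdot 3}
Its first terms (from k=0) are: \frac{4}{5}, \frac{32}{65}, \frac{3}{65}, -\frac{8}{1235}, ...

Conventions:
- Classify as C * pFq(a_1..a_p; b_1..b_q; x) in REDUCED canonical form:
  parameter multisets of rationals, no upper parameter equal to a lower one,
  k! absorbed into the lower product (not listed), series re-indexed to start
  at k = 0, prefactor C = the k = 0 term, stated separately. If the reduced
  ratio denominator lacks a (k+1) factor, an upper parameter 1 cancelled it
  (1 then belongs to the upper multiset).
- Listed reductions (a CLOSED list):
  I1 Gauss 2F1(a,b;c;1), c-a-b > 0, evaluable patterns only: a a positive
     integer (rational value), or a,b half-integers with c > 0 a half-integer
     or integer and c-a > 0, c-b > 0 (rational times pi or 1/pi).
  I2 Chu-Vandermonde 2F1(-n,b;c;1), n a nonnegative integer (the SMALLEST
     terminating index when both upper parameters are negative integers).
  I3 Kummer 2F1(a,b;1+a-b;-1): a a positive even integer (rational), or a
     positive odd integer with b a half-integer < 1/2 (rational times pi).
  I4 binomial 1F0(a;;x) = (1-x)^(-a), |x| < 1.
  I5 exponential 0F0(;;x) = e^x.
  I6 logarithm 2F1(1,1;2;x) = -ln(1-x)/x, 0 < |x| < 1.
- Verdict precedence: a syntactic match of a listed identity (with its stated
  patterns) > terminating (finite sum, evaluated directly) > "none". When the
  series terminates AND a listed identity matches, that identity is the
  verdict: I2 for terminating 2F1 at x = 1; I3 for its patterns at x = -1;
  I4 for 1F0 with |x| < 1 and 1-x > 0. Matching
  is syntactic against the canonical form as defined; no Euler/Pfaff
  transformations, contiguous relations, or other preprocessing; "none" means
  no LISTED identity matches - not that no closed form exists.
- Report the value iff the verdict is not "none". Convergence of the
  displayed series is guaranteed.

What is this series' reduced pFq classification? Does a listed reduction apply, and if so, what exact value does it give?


The series (x = -1) is 2F1: upper {-\frac{4}{3}, 2}, lower {\frac{13}{3}}, prefactor \frac{4}{5}. Verdict (x = -1): Kummer's theorem (I3) applies (x = -1; c = \frac{13}{3} equals 1+a-b for upper {-\frac{4}{3}, 2}: listed pattern). Exact value: \frac{4}{3}.

Key observation: t_0 being \frac{4}{5}, the constant factors (prefactor 4/5) combine into one prefactor.
Step ratio: r(k) = -1 * (k-\frac{4}{3}) (k+2) / [(k+\frac{13}{3}) (k+1)] ; factor over Q: parameters, x = -1, and C = \frac{4}{5}.


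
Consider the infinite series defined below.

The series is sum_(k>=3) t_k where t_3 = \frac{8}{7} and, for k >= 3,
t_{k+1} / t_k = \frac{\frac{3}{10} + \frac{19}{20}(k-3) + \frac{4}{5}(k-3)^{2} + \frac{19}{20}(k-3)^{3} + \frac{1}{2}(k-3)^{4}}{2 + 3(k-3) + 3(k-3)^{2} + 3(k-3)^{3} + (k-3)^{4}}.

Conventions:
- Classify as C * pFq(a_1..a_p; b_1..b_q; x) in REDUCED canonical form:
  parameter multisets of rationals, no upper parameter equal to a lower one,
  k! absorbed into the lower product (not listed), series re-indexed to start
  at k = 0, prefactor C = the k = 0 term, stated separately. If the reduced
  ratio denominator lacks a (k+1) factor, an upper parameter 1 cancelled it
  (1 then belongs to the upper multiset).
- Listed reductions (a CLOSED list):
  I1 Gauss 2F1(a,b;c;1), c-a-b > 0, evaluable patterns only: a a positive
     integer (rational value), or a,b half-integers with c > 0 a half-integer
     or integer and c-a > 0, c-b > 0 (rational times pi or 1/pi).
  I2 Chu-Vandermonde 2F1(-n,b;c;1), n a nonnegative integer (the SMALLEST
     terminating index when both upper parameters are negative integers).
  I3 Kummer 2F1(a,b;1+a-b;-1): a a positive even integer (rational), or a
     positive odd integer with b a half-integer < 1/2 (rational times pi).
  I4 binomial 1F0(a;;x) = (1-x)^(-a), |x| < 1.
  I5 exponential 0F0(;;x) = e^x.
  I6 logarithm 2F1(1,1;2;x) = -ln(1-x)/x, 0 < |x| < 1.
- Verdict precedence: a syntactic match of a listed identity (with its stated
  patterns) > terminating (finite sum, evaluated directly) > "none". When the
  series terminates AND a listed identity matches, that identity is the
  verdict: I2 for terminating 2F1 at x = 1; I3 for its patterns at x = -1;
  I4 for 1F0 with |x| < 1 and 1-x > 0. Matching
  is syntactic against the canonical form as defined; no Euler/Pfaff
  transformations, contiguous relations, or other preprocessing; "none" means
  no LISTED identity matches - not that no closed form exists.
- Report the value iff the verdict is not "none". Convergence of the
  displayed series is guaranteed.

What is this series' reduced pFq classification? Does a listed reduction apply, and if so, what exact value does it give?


Classification (C = \frac{8}{7}): 2F1 with upper {\frac{2}{5}, \frac{3}{2}}, lower {2}, argument x = \frac{1}{2}. Verdict: no listed reduction: x = \frac{1}{2} and upper {\frac{2}{5}, \frac{3}{2}} fail every I1-I6 pattern.

Key observation: x = \frac{1}{2} and the ratio is unreduced: k^2 + 1 divides both sides (C = 8/7).
Step ratio: r(k) = \frac{1}{2} * (k+\frac{2}{5}) (k+\frac{3}{2}) / [(k+2) (k+1)] - rational in k, leading ratio \frac{1}{2}; with t_0 = \frac{8}{7}, classification follows.


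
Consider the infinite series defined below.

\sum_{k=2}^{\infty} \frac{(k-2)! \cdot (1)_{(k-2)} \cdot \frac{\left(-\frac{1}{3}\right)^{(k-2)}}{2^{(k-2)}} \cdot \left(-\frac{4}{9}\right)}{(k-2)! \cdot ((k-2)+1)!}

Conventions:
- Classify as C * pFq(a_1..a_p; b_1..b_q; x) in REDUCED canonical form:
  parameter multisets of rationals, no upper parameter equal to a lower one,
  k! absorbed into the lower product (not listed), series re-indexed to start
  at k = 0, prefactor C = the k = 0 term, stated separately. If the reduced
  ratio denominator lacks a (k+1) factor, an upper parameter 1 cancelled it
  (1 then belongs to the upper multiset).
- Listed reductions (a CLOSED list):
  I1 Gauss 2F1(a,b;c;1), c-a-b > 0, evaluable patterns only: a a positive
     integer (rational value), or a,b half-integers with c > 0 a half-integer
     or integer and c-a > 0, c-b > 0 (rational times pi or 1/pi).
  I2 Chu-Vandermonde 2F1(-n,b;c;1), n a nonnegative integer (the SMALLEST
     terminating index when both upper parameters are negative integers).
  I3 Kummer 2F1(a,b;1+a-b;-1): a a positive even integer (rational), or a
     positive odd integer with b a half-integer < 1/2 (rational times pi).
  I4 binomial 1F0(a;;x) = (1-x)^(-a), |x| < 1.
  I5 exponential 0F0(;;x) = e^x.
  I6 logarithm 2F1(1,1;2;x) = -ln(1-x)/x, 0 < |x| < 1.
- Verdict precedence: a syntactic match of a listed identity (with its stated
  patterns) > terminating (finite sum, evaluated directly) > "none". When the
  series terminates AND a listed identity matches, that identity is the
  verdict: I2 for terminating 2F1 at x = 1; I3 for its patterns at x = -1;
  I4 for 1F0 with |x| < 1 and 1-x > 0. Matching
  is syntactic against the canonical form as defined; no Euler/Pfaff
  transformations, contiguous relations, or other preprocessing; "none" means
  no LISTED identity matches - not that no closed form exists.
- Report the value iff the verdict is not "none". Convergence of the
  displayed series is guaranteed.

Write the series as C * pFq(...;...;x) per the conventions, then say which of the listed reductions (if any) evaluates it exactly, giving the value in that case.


The series (x = -\frac{1}{6}) is 2F1: upper {1, 1}, lower {2}, prefactor -\frac{4}{9}. Verdict: this is logarithm (I6) (the logarithm: parameters (1,1;2), x = -\frac{1}{6}). Sum: \left(-\frac{8}{3}\right) \cdot \ln\left(\frac{7}{6}\right).

Key step: t_0 = -\frac{4}{9} here, and the denominator's factorial ratio (prefactor -4/9) is a lower Pochhammer.
Step ratio: r(k) = -\frac{1}{6} * (k+1) (k+1) / [(k+2) (k+1)] ; factor over Q: parameters, x = -\frac{1}{6}, and C = -\frac{4}{9}.


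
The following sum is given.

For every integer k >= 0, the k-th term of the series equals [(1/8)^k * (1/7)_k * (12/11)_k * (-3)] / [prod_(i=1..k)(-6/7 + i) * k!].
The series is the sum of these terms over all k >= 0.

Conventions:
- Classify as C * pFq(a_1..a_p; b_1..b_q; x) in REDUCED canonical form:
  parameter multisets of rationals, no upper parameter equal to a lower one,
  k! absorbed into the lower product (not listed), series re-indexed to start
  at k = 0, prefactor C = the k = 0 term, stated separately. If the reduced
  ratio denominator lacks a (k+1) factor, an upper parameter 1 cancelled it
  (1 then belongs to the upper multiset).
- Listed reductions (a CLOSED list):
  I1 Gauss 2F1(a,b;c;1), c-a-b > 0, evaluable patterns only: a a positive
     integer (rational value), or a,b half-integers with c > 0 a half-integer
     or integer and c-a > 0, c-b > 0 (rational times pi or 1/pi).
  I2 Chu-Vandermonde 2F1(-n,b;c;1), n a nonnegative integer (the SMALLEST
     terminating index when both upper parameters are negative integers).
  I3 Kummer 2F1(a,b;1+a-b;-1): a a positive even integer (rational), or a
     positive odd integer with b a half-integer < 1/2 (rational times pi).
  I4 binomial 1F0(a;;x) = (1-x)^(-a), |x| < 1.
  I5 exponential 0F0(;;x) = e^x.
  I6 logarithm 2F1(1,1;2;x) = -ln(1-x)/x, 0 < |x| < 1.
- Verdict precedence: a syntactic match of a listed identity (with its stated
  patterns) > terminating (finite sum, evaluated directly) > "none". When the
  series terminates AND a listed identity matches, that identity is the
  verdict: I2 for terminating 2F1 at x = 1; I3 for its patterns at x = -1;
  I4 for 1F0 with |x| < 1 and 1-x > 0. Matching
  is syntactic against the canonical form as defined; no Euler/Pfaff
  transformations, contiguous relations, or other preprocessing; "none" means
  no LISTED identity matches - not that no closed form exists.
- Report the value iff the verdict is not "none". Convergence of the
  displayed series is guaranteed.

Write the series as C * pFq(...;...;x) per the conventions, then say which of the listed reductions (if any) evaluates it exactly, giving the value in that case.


The tell: x = (1/8) and the parameter 1/7 appears in both the upper and lower lists and cancels.
Consecutive-term ratio: r(k) = (1/8) * (k+12/11) / [(k+1)] - rational in k. x = (1/8); t_0 = -3; negate the roots.

At argument 1/8: a 1F0 with upper {12/11}, lower {-}, scaled by C = -3. Verdict: the binomial series (I4) applies (the 1F0 binomial series: exponent -12/11, x = 1/8). Sum: (-3) * (7/8)^(-12/11).


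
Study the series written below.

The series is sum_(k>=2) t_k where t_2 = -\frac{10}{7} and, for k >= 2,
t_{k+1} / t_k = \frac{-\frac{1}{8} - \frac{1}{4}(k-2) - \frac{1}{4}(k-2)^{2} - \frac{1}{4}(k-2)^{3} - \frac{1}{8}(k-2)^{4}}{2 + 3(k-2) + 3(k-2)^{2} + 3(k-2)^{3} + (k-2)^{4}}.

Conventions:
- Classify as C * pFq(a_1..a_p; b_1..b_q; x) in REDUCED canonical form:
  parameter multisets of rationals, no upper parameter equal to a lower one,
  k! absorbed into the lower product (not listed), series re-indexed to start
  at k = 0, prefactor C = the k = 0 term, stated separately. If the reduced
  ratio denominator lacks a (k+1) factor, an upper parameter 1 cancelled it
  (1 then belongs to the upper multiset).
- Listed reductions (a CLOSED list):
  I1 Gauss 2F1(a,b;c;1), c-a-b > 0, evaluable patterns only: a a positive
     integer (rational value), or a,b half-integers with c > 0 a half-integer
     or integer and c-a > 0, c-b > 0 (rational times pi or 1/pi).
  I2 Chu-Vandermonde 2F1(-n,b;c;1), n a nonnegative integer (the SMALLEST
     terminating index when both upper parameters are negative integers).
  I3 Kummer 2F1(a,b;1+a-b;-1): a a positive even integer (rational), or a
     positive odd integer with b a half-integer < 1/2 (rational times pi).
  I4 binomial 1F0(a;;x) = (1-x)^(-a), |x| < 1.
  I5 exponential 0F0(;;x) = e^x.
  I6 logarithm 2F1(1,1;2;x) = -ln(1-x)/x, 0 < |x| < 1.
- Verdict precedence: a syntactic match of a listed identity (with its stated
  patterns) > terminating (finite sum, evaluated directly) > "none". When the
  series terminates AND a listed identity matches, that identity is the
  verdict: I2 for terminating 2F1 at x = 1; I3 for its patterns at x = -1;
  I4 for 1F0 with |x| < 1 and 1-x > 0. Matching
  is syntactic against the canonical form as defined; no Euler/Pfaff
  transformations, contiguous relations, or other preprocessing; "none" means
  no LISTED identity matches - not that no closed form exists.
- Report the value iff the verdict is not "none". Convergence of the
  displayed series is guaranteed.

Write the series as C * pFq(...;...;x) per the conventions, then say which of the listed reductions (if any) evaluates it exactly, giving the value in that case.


The series (x = -\frac{1}{8}) is 2F1: upper {1, 1}, lower {2}, prefactor -\frac{10}{7}. Verdict: the I6 logarithm reduction matches (the logarithm: parameters (1,1;2), x = -\frac{1}{8}). Exact value: \left(-\frac{80}{7}\right) \cdot \ln\left(\frac{9}{8}\right).

Key observation: from the first term -\frac{10}{7}: factor the ratio over Q (prefactor -10/7): negated roots = parameters.
Adjacent-term ratio: r(k) = -\frac{1}{8} * (k+1) (k+1) / [(k+2) (k+1)] - rational in k. x = -\frac{1}{8}; t_0 = -\frac{10}{7}; negate the roots.


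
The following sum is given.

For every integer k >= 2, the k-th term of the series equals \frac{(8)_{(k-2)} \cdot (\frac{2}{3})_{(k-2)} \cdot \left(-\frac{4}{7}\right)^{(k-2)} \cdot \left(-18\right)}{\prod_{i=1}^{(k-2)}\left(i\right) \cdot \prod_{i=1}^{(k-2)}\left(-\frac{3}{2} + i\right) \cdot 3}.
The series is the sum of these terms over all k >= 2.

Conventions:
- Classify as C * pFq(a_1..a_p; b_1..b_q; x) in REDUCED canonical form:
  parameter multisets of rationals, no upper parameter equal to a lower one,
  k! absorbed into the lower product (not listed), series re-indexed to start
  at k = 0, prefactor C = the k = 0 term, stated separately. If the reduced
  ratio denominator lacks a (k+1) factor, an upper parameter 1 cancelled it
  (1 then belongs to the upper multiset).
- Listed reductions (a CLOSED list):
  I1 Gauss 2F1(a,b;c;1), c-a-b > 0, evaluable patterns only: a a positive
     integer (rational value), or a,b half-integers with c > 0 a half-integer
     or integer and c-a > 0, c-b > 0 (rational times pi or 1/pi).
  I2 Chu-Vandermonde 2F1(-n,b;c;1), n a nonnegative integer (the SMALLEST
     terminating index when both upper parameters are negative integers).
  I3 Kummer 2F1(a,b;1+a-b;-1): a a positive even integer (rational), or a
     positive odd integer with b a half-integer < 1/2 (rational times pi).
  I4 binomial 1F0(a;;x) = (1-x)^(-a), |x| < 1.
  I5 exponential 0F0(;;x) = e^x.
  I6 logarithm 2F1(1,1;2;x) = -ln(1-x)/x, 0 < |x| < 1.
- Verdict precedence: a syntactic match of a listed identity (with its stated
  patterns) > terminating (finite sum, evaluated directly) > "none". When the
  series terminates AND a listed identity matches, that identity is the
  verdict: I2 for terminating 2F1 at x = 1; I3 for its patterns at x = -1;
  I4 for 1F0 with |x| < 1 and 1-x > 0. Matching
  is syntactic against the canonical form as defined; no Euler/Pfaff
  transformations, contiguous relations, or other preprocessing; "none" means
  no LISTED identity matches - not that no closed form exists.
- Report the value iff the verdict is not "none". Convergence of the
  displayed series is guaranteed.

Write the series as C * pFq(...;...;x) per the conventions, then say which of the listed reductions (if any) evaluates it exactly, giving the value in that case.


Canonical form: C = -6 times 2F1 with upper {\frac{2}{3}, 8}, lower {-\frac{1}{2}}, x = -\frac{4}{7}. Verdict: none - at argument -\frac{4}{7} the multisets {\frac{2}{3}, 8} ; {-\frac{1}{2}} match no listed identity.

First insight: t_0 = -6 here, and the constant factors (C = -6) combine into one prefactor.
Step ratio: r(k) = -\frac{4}{7} * (k+\frac{2}{3}) (k+8) / [(k-\frac{1}{2}) (k+1)] ; factor over Q: parameters, x = -\frac{4}{7}, and C = -6.


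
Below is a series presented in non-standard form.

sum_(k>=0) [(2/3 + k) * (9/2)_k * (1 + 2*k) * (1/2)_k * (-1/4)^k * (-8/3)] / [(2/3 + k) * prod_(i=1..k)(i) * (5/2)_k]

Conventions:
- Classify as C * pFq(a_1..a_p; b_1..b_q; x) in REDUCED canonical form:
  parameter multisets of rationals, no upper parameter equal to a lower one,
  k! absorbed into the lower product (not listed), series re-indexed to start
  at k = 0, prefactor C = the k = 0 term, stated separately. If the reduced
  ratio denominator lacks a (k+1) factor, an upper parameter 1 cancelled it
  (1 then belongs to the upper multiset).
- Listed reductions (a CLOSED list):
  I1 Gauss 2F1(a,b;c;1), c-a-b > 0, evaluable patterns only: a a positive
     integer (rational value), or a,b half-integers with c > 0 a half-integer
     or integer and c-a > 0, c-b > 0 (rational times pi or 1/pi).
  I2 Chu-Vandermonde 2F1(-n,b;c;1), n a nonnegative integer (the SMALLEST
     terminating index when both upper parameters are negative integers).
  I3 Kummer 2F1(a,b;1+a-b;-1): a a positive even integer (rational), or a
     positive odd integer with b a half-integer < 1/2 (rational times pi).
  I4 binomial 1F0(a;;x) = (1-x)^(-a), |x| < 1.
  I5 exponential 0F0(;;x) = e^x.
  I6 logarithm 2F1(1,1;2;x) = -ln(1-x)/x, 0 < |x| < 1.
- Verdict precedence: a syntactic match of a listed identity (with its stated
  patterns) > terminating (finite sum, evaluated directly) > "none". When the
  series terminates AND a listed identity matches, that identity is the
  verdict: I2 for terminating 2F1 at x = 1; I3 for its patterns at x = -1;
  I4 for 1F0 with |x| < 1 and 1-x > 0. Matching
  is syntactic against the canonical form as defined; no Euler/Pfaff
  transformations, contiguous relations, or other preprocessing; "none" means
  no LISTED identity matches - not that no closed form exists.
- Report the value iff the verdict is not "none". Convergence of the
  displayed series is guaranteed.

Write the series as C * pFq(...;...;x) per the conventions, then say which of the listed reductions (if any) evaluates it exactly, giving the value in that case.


Prefactor -8/3, argument -1/4: 2F1 with upper {3/2, 9/2} over lower {5/2}. Verdict: none - at argument -1/4 the multisets {3/2, 9/2} ; {5/2} match no listed identity.

First insight: from the first term -8/3: the (2k+1) factor (prefactor -8/3) shifts (1/2)_k to (3/2)_k.
Step ratio: r(k) = (-1/4) * (k+3/2) (k+9/2) / [(k+5/2) (k+1)] - poly over poly, x = (-1/4) from leading terms; C = -8/3 at k = 0.


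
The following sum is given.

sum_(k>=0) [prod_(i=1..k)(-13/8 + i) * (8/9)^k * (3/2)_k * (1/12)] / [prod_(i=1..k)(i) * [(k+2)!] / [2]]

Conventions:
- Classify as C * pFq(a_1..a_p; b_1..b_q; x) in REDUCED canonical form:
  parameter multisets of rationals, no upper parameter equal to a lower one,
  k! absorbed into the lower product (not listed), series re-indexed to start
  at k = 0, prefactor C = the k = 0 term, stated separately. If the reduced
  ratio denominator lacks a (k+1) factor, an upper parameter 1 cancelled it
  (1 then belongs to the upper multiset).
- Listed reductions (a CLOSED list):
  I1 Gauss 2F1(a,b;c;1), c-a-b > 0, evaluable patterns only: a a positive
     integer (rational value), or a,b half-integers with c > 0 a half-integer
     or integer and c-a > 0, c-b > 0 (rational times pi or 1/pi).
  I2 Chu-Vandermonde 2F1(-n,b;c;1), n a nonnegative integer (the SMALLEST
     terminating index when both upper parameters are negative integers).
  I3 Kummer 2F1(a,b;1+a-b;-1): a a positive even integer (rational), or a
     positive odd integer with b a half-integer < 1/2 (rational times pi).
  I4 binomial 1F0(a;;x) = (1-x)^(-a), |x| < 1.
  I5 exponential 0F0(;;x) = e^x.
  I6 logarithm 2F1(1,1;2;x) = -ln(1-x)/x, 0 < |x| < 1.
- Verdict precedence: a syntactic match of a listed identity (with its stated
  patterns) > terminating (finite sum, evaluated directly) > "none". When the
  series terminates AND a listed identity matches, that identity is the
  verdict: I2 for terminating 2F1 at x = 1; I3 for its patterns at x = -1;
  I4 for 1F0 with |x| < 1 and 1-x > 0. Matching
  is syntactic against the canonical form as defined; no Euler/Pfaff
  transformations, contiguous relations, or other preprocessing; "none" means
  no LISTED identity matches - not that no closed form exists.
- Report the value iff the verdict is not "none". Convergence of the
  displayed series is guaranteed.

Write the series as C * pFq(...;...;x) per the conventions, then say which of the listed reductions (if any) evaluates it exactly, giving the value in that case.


x = 8/9 here; the reduced form reads 2F1, upper {-5/8, 3/2}, lower {3}, C = 1/12. Verdict: none. No listed pattern accepts 2F1(-5/8, 3/2; 3; 8/9).

Key step: t_0 being 1/12, the running product (C = 1/12) telescopes to a rising factorial.
Adjacent-term ratio: r(k) = (8/9) * (k-5/8) (k+3/2) / [(k+3) (k+1)] - rational in k, leading ratio (8/9); with t_0 = 1/12, classification follows.


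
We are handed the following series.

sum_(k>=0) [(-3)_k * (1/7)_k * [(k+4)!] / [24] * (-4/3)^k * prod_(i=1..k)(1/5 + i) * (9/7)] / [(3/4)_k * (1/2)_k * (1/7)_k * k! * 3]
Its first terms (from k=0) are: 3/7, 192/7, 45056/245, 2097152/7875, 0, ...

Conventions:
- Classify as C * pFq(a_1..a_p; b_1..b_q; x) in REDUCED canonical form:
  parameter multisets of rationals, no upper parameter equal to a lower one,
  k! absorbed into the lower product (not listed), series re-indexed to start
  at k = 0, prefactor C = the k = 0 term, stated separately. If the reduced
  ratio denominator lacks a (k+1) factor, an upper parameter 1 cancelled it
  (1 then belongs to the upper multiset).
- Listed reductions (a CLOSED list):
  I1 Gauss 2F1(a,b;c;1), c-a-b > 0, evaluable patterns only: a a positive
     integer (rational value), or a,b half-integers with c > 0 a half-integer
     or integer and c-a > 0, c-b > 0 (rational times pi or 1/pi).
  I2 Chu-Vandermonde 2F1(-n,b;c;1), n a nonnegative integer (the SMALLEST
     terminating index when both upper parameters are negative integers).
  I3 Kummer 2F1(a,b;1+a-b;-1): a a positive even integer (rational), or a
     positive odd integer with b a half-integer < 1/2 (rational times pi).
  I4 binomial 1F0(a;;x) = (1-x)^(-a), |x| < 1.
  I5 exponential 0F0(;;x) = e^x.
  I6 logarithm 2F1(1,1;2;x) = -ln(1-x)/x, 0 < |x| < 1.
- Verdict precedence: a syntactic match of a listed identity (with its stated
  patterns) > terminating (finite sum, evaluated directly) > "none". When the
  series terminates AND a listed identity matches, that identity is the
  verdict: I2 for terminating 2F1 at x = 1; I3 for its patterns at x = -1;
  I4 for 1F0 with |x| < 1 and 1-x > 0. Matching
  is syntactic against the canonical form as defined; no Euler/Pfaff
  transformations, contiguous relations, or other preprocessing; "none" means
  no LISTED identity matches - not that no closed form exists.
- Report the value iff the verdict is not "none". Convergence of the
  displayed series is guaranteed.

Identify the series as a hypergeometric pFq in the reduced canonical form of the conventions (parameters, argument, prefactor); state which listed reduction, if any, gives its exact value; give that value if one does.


The series (x = -4/3) is 3F2: upper {-3, 6/5, 5}, lower {1/2, 3/4}, prefactor 3/7. Verdict: terminating - upper -3 stops the sum at k = 3; the 4 terms are added exactly. Sum: 26353289/55125.

Key observation: x = (-4/3) and the factorial ratio (prefactor 3/7) (k+a-1)!/(a-1)! is a rising factorial (a)_k.
Step ratio: r(k) = (-4/3) * (k-3) (k+6/5) (k+5) / [(k+1/2) (k+3/4) (k+1)] - poly over poly, x = (-4/3) from leading terms; C = 3/7 at k = 0.
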